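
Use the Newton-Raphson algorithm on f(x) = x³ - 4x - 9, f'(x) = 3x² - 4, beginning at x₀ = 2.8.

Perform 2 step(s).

f(x) = x³ - 4x - 9
f'(x) = 3x² - 4
x₀ = 2.8

Newton-Raphson formula: x_{n+1} = x_n - f(x_n)/f'(x_n)

Iteration 1:
  f(2.800000) = 1.752000
  f'(2.800000) = 19.520000
  x_1 = 2.800000 - 1.752000/19.520000 = 2.710246
Iteration 2:
  f(2.710246) = 0.066946
  f'(2.710246) = 18.036299
  x_2 = 2.710246 - 0.066946/18.036299 = 2.706534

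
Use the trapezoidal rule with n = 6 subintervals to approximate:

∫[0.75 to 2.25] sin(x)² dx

f(x) = sin(x)²
a = 0.75, b = 2.25, n = 6
h = (b - a)/n = 0.250000

Trapezoidal rule: (h/2)[f(x₀) + 2f(x₁) + 2f(x₂) + ... + f(xₙ)]

x_0 = 0.7500, f(x_0) = 0.464631, coefficient = 1
x_1 = 1.0000, f(x_1) = 0.708073, coefficient = 2
x_2 = 1.2500, f(x_2) = 0.900572, coefficient = 2
x_3 = 1.5000, f(x_3) = 0.994996, coefficient = 2
x_4 = 1.7500, f(x_4) = 0.968228, coefficient = 2
x_5 = 2.0000, f(x_5) = 0.826822, coefficient = 2
x_6 = 2.2500, f(x_6) = 0.605398, coefficient = 1

I ≈ (0.250000/2) × 9.867413 = 1.233427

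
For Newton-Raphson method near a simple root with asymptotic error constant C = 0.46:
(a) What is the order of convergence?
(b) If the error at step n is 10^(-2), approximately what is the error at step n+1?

(a) Newton-Raphson has quadratic (order 2) convergence near simple roots.
    This means |e_{n+1}| ≈ C|e_n|².

(b) With |e_n| = 10^(-2) and C = 0.46:
    |e_{n+1}| ≈ 0.46 × (10^(-2))² = 0.46 × 10^(-4)

(a) 2 (quadratic); (b) |e_{n+1}| ≈ 4.600e-05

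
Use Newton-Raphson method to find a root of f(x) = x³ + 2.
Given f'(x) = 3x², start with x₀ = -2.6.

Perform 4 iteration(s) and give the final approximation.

f(x) = x³ + 2
f'(x) = 3x²
x₀ = -2.6

Newton-Raphson formula: x_{n+1} = x_n - f(x_n)/f'(x_n)

Iteration 1:
  f(-2.600000) = -15.576000
  f'(-2.600000) = 20.280000
  x_1 = -2.600000 - (-15.576000)/20.280000 = -1.831953
Iteration 2:
  f(-1.831953) = -4.148126
  f'(-1.831953) = 10.068152
  x_2 = -1.831953 - (-4.148126)/10.068152 = -1.419948
Iteration 3:
  f(-1.419948) = -0.862973
  f'(-1.419948) = 6.048757
  x_3 = -1.419948 - (-0.862973)/6.048757 = -1.277278
Iteration 4:
  f(-1.277278) = -0.083803
  f'(-1.277278) = 4.894321
  x_4 = -1.277278 - (-0.083803)/4.894321 = -1.260156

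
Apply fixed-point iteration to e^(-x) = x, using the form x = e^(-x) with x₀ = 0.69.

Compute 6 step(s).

Equation: e^(-x) = x
Fixed-point form: x = e^(-x)
x₀ = 0.69

x_1 = g(0.690000) = 0.501576
x_2 = g(0.501576) = 0.605575
x_3 = g(0.605575) = 0.545760
x_4 = g(0.545760) = 0.579401
x_5 = g(0.579401) = 0.560234
x_6 = g(0.560234) = 0.571076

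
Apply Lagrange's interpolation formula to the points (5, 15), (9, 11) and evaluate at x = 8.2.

Lagrange interpolation formula:
P(x) = Σ yᵢ × Lᵢ(x)
where Lᵢ(x) = Π_{j≠i} (x - xⱼ)/(xᵢ - xⱼ)

L_0(8.2) = (8.2 - 9)/(5 - 9) = 0.200000
L_1(8.2) = (8.2 - 5)/(9 - 5) = 0.800000

P(8.2) = 15×L_0(8.2) + 11×L_1(8.2)
P(8.2) = 11.800000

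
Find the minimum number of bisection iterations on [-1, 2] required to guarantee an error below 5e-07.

We need (b-a)/2^n ≤ 5e-07
(2 - (-1))/2^n ≤ 5e-07
3/2^n ≤ 5e-07
2^n ≥ 6000000
n ≥ log₂(6000000) = 22.52
n ≥ 23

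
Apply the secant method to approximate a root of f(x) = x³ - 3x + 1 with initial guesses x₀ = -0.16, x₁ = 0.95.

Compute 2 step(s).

f(x) = x³ - 3x + 1
x₀ = -0.16, x₁ = 0.95

Secant formula: x_{n+1} = x_n - f(x_n)(x_n - x_{n-1})/(f(x_n) - f(x_{n-1}))

Iteration 1:
  f(-0.160000) = 1.475904
  f(0.950000) = -0.992625
  x_2 = 0.950000 - (-0.992625)×(0.950000 - (-0.160000))/(-0.992625 - 1.475904)
       = 0.503656
Iteration 2:
  f(0.950000) = -0.992625
  f(0.503656) = -0.383205
  x_3 = 0.503656 - (-0.383205)×(0.503656 - 0.950000)/(-0.383205 - (-0.992625))
       = 0.222993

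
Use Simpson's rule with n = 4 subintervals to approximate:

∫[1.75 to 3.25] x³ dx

f(x) = x³
a = 1.75, b = 3.25, n = 4
h = (b - a)/n = 0.375000

Simpson's rule: (h/3)[f(x₀) + 4f(x₁) + 2f(x₂) + ... + f(xₙ)]

x_0 = 1.7500, f(x_0) = 5.359375, coefficient = 1
x_1 = 2.1250, f(x_1) = 9.595703, coefficient = 4
x_2 = 2.5000, f(x_2) = 15.625000, coefficient = 2
x_3 = 2.8750, f(x_3) = 23.763672, coefficient = 4
x_4 = 3.2500, f(x_4) = 34.328125, coefficient = 1

I ≈ (0.375000/3) × 204.375000 = 25.546875
Exact value: 25.546875
Error: 0.000000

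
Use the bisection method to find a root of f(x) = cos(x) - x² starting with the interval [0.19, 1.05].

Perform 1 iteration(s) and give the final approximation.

f(x) = cos(x) - x²
Initial interval: [0.19, 1.05]

Iteration 1:
  c_1 = (0.190000 + 1.050000)/2 = 0.620000
  f(c_1) = f(0.620000) = 0.429478
  f(a) × f(c) ≥ 0, new interval: [0.620000, 1.050000]

After 1 iteration(s), the approximation is c_1 = 0.620000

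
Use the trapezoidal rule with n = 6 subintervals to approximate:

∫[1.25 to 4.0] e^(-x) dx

f(x) = e^(-x)
a = 1.25, b = 4.0, n = 6
h = (b - a)/n = 0.458333

Trapezoidal rule: (h/2)[f(x₀) + 2f(x₁) + 2f(x₂) + ... + f(xₙ)]

x_0 = 1.2500, f(x_0) = 0.286505, coefficient = 1
x_1 = 1.7083, f(x_1) = 0.181167, coefficient = 2
x_2 = 2.1667, f(x_2) = 0.114559, coefficient = 2
x_3 = 2.6250, f(x_3) = 0.072440, coefficient = 2
x_4 = 3.0833, f(x_4) = 0.045806, coefficient = 2
x_5 = 3.5417, f(x_5) = 0.028965, coefficient = 2
x_6 = 4.0000, f(x_6) = 0.018316, coefficient = 1

I ≈ (0.458333/2) × 1.190695 = 0.272868
Exact value: 0.268189
Error: 0.004679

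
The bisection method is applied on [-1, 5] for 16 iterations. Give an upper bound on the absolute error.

Bisection error bound: |error| ≤ (b-a)/2^n
|error| ≤ (5 - (-1))/2^16 = 6/2^16
|error| ≤ 0.0000915527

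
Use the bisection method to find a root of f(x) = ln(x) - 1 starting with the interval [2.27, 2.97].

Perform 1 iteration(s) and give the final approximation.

f(x) = ln(x) - 1
Initial interval: [2.27, 2.97]

Iteration 1:
  c_1 = (2.270000 + 2.970000)/2 = 2.620000
  f(c_1) = f(2.620000) = -0.036826
  f(a) × f(c) ≥ 0, new interval: [2.620000, 2.970000]

After 1 iteration(s), the approximation is c_1 = 2.620000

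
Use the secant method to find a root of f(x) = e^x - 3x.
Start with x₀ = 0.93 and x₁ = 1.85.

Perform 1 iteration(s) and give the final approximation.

f(x) = e^x - 3x
x₀ = 0.93, x₁ = 1.85

Secant formula: x_{n+1} = x_n - f(x_n)(x_n - x_{n-1})/(f(x_n) - f(x_{n-1}))

Iteration 1:
  f(0.930000) = -0.255491
  f(1.850000) = 0.809820
  x_2 = 1.850000 - 0.809820×(1.850000 - 0.930000)/(0.809820 - (-0.255491))
       = 1.150641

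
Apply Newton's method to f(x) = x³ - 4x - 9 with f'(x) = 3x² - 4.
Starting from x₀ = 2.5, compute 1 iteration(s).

f(x) = x³ - 4x - 9
f'(x) = 3x² - 4
x₀ = 2.5

Newton-Raphson formula: x_{n+1} = x_n - f(x_n)/f'(x_n)

Iteration 1:
  f(2.500000) = -3.375000
  f'(2.500000) = 14.750000
  x_1 = 2.500000 - (-3.375000)/14.750000 = 2.728814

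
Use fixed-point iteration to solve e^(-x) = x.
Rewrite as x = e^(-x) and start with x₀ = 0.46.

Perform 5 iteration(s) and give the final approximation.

Equation: e^(-x) = x
Fixed-point form: x = e^(-x)
x₀ = 0.46

x_1 = g(0.460000) = 0.631284
x_2 = g(0.631284) = 0.531909
x_3 = g(0.531909) = 0.587483
x_4 = g(0.587483) = 0.555724
x_5 = g(0.555724) = 0.573657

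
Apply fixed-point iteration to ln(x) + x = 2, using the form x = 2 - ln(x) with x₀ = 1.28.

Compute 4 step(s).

Equation: ln(x) + x = 2
Fixed-point form: x = 2 - ln(x)
x₀ = 1.28

x_1 = g(1.280000) = 1.753140
x_2 = g(1.753140) = 1.438592
x_3 = g(1.438592) = 1.636335
x_4 = g(1.636335) = 1.507541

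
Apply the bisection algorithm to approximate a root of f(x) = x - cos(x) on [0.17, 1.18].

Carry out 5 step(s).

f(x) = x - cos(x)
Initial interval: [0.17, 1.18]

Iteration 1:
  c_1 = (0.170000 + 1.180000)/2 = 0.675000
  f(c_1) = f(0.675000) = -0.105707
  f(a) × f(c) ≥ 0, new interval: [0.675000, 1.180000]
Iteration 2:
  c_2 = (0.675000 + 1.180000)/2 = 0.927500
  f(c_2) = f(0.927500) = 0.327664
  f(a) × f(c) < 0, new interval: [0.675000, 0.927500]
Iteration 3:
  c_3 = (0.675000 + 0.927500)/2 = 0.801250
  f(c_3) = f(0.801250) = 0.105441
  f(a) × f(c) < 0, new interval: [0.675000, 0.801250]
Iteration 4:
  c_4 = (0.675000 + 0.801250)/2 = 0.738125
  f(c_4) = f(0.738125) = -0.001607
  f(a) × f(c) ≥ 0, new interval: [0.738125, 0.801250]
Iteration 5:
  c_5 = (0.738125 + 0.801250)/2 = 0.769687
  f(c_5) = f(0.769687) = 0.051559
  f(a) × f(c) < 0, new interval: [0.738125, 0.769687]

After 5 iteration(s), the approximation is c_5 = 0.769687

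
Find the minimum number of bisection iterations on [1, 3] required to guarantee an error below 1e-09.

We need (b-a)/2^n ≤ 1e-09
(3 - 1)/2^n ≤ 1e-09
2/2^n ≤ 1e-09
2^n ≥ 2000000000
n ≥ log₂(2000000000) = 30.90
n ≥ 31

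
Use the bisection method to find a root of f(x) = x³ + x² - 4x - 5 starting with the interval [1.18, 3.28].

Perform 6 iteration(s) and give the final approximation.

f(x) = x³ + x² - 4x - 5
Initial interval: [1.18, 3.28]

Iteration 1:
  c_1 = (1.180000 + 3.280000)/2 = 2.230000
  f(c_1) = f(2.230000) = 2.142467
  f(a) × f(c) < 0, new interval: [1.180000, 2.230000]
Iteration 2:
  c_2 = (1.180000 + 2.230000)/2 = 1.705000
  f(c_2) = f(1.705000) = -3.956497
  f(a) × f(c) ≥ 0, new interval: [1.705000, 2.230000]
Iteration 3:
  c_3 = (1.705000 + 2.230000)/2 = 1.967500
  f(c_3) = f(1.967500) = -1.382641
  f(a) × f(c) ≥ 0, new interval: [1.967500, 2.230000]
Iteration 4:
  c_4 = (1.967500 + 2.230000)/2 = 2.098750
  f(c_4) = f(2.098750) = 0.254224
  f(a) × f(c) < 0, new interval: [1.967500, 2.098750]
Iteration 5:
  c_5 = (1.967500 + 2.098750)/2 = 2.033125
  f(c_5) = f(2.033125) = -0.594783
  f(a) × f(c) ≥ 0, new interval: [2.033125, 2.098750]
Iteration 6:
  c_6 = (2.033125 + 2.098750)/2 = 2.065937
  f(c_6) = f(2.065937) = -0.178029
  f(a) × f(c) ≥ 0, new interval: [2.065937, 2.098750]

After 6 iteration(s), the approximation is c_6 = 2.065937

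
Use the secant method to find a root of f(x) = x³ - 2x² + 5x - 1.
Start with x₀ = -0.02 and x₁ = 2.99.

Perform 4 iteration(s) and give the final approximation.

f(x) = x³ - 2x² + 5x - 1
x₀ = -0.02, x₁ = 2.99

Secant formula: x_{n+1} = x_n - f(x_n)(x_n - x_{n-1})/(f(x_n) - f(x_{n-1}))

Iteration 1:
  f(-0.020000) = -1.100808
  f(2.990000) = 22.800699
  x_2 = 2.990000 - 22.800699×(2.990000 - (-0.020000))/(22.800699 - (-1.100808))
       = 0.118629
Iteration 2:
  f(2.990000) = 22.800699
  f(0.118629) = -0.433333
  x_3 = 0.118629 - (-0.433333)×(0.118629 - 2.990000)/(-0.433333 - 22.800699)
       = 0.172182
Iteration 3:
  f(0.118629) = -0.433333
  f(0.172182) = -0.193279
  x_4 = 0.172182 - (-0.193279)×(0.172182 - 0.118629)/(-0.193279 - (-0.433333))
       = 0.215300
Iteration 4:
  f(0.172182) = -0.193279
  f(0.215300) = -0.006227
  x_5 = 0.215300 - (-0.006227)×(0.215300 - 0.172182)/(-0.006227 - (-0.193279))
       = 0.216736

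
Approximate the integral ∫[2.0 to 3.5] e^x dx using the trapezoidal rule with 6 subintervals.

f(x) = e^x
a = 2.0, b = 3.5, n = 6
h = (b - a)/n = 0.250000

Trapezoidal rule: (h/2)[f(x₀) + 2f(x₁) + 2f(x₂) + ... + f(xₙ)]

x_0 = 2.0000, f(x_0) = 7.389056, coefficient = 1
x_1 = 2.2500, f(x_1) = 9.487736, coefficient = 2
x_2 = 2.5000, f(x_2) = 12.182494, coefficient = 2
x_3 = 2.7500, f(x_3) = 15.642632, coefficient = 2
x_4 = 3.0000, f(x_4) = 20.085537, coefficient = 2
x_5 = 3.2500, f(x_5) = 25.790340, coefficient = 2
x_6 = 3.5000, f(x_6) = 33.115452, coefficient = 1

I ≈ (0.250000/2) × 206.881985 = 25.860248
Exact value: 25.726396
Error: 0.133852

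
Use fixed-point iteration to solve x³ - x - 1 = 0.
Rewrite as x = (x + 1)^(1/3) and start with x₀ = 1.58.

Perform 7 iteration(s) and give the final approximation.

Equation: x³ - x - 1 = 0
Fixed-point form: x = (x + 1)^(1/3)
x₀ = 1.58

x_1 = g(1.580000) = 1.371534
x_2 = g(1.371534) = 1.333551
x_3 = g(1.333551) = 1.326394
x_4 = g(1.326394) = 1.325036
x_5 = g(1.325036) = 1.324778
x_6 = g(1.324778) = 1.324729
x_7 = g(1.324729) = 1.324720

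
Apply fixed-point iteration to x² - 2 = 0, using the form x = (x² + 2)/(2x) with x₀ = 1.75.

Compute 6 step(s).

Equation: x² - 2 = 0
Fixed-point form: x = (x² + 2)/(2x)
x₀ = 1.75

x_1 = g(1.750000) = 1.446429
x_2 = g(1.446429) = 1.414572
x_3 = g(1.414572) = 1.414214
x_4 = g(1.414214) = 1.414214
x_5 = g(1.414214) = 1.414214
x_6 = g(1.414214) = 1.414214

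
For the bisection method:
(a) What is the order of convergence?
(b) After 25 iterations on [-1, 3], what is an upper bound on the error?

(a) Bisection has linear (order 1) convergence; the error is halved each step.

(b) Error bound = (b-a)/2^n = (3 - (-1))/2^{25}
    = 4/2^{25}

(a) 1 (linear); (b) error ≤ 1.19e-07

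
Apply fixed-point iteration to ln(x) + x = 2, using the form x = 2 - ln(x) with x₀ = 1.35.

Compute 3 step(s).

Equation: ln(x) + x = 2
Fixed-point form: x = 2 - ln(x)
x₀ = 1.35

x_1 = g(1.350000) = 1.699895
x_2 = g(1.699895) = 1.469433
x_3 = g(1.469433) = 1.615123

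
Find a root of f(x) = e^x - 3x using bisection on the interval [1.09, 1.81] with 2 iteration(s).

f(x) = e^x - 3x
Initial interval: [1.09, 1.81]

Iteration 1:
  c_1 = (1.090000 + 1.810000)/2 = 1.450000
  f(c_1) = f(1.450000) = -0.086885
  f(a) × f(c) ≥ 0, new interval: [1.450000, 1.810000]
Iteration 2:
  c_2 = (1.450000 + 1.810000)/2 = 1.630000
  f(c_2) = f(1.630000) = 0.213875
  f(a) × f(c) < 0, new interval: [1.450000, 1.630000]

After 2 iteration(s), the approximation is c_2 = 1.630000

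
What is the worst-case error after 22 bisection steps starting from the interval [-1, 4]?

Bisection error bound: |error| ≤ (b-a)/2^n
|error| ≤ (4 - (-1))/2^22 = 5/2^22
|error| ≤ 0.0000011921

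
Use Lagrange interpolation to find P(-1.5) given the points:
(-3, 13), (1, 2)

Lagrange interpolation formula:
P(x) = Σ yᵢ × Lᵢ(x)
where Lᵢ(x) = Π_{j≠i} (x - xⱼ)/(xᵢ - xⱼ)

L_0(-1.5) = (-1.5 - 1)/(-3 - 1) = 0.625000
L_1(-1.5) = (-1.5 - (-3))/(1 - (-3)) = 0.375000

P(-1.5) = 13×L_0(-1.5) + 2×L_1(-1.5)
P(-1.5) = 8.875000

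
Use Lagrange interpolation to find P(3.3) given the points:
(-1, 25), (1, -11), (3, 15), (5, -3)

Lagrange interpolation formula:
P(x) = Σ yᵢ × Lᵢ(x)
where Lᵢ(x) = Π_{j≠i} (x - xⱼ)/(xᵢ - xⱼ)

L_0(3.3) = (3.3 - 1)/(-1 - 1) × (3.3 - 3)/(-1 - 3) × (3.3 - 5)/(-1 - 5) = 0.024437
L_1(3.3) = (3.3 - (-1))/(1 - (-1)) × (3.3 - 3)/(1 - 3) × (3.3 - 5)/(1 - 5) = -0.137062
L_2(3.3) = (3.3 - (-1))/(3 - (-1)) × (3.3 - 1)/(3 - 1) × (3.3 - 5)/(3 - 5) = 1.050812
L_3(3.3) = (3.3 - (-1))/(5 - (-1)) × (3.3 - 1)/(5 - 1) × (3.3 - 3)/(5 - 3) = 0.061812

P(3.3) = 25×L_0(3.3) + (-11)×L_1(3.3) + 15×L_2(3.3) + (-3)×L_3(3.3)
P(3.3) = 17.695375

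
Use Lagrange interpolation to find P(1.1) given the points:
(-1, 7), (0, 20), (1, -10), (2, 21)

Lagrange interpolation formula:
P(x) = Σ yᵢ × Lᵢ(x)
where Lᵢ(x) = Π_{j≠i} (x - xⱼ)/(xᵢ - xⱼ)

L_0(1.1) = (1.1 - 0)/(-1 - 0) × (1.1 - 1)/(-1 - 1) × (1.1 - 2)/(-1 - 2) = 0.016500
L_1(1.1) = (1.1 - (-1))/(0 - (-1)) × (1.1 - 1)/(0 - 1) × (1.1 - 2)/(0 - 2) = -0.094500
L_2(1.1) = (1.1 - (-1))/(1 - (-1)) × (1.1 - 0)/(1 - 0) × (1.1 - 2)/(1 - 2) = 1.039500
L_3(1.1) = (1.1 - (-1))/(2 - (-1)) × (1.1 - 0)/(2 - 0) × (1.1 - 1)/(2 - 1) = 0.038500

P(1.1) = 7×L_0(1.1) + 20×L_1(1.1) + (-10)×L_2(1.1) + 21×L_3(1.1)
P(1.1) = -11.361000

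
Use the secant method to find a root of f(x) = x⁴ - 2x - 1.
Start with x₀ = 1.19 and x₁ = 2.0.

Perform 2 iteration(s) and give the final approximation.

f(x) = x⁴ - 2x - 1
x₀ = 1.19, x₁ = 2.0

Secant formula: x_{n+1} = x_n - f(x_n)(x_n - x_{n-1})/(f(x_n) - f(x_{n-1}))

Iteration 1:
  f(1.190000) = -1.374661
  f(2.000000) = 11.000000
  x_2 = 2.000000 - 11.000000×(2.000000 - 1.190000)/(11.000000 - (-1.374661))
       = 1.279980
Iteration 2:
  f(2.000000) = 11.000000
  f(1.279980) = -0.875772
  x_3 = 1.279980 - (-0.875772)×(1.279980 - 2.000000)/(-0.875772 - 11.000000)
       = 1.333078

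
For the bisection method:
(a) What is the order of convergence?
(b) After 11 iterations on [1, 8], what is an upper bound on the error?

(a) Bisection has linear (order 1) convergence; the error is halved each step.

(b) Error bound = (b-a)/2^n = (8 - 1)/2^{11}
    = 7/2^{11}

(a) 1 (linear); (b) error ≤ 3.42e-03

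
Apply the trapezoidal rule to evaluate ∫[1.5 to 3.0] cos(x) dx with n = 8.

f(x) = cos(x)
a = 1.5, b = 3.0, n = 8
h = (b - a)/n = 0.187500

Trapezoidal rule: (h/2)[f(x₀) + 2f(x₁) + 2f(x₂) + ... + f(xₙ)]

x_0 = 1.5000, f(x_0) = 0.070737, coefficient = 1
x_1 = 1.6875, f(x_1) = -0.116439, coefficient = 2
x_2 = 1.8750, f(x_2) = -0.299534, coefficient = 2
x_3 = 2.0625, f(x_3) = -0.472128, coefficient = 2
x_4 = 2.2500, f(x_4) = -0.628174, coefficient = 2
x_5 = 2.4375, f(x_5) = -0.762199, coefficient = 2
x_6 = 2.6250, f(x_6) = -0.869507, coefficient = 2
x_7 = 2.8125, f(x_7) = -0.946336, coefficient = 2
x_8 = 3.0000, f(x_8) = -0.989992, coefficient = 1

I ≈ (0.187500/2) × -9.107889 = -0.853865
Exact value: -0.856375
Error: 0.002510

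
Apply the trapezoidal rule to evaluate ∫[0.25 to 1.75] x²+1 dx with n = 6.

f(x) = x²+1
a = 0.25, b = 1.75, n = 6
h = (b - a)/n = 0.250000

Trapezoidal rule: (h/2)[f(x₀) + 2f(x₁) + 2f(x₂) + ... + f(xₙ)]

x_0 = 0.2500, f(x_0) = 1.062500, coefficient = 1
x_1 = 0.5000, f(x_1) = 1.250000, coefficient = 2
x_2 = 0.7500, f(x_2) = 1.562500, coefficient = 2
x_3 = 1.0000, f(x_3) = 2.000000, coefficient = 2
x_4 = 1.2500, f(x_4) = 2.562500, coefficient = 2
x_5 = 1.5000, f(x_5) = 3.250000, coefficient = 2
x_6 = 1.7500, f(x_6) = 4.062500, coefficient = 1

I ≈ (0.250000/2) × 26.375000 = 3.296875
Exact value: 3.281250
Error: 0.015625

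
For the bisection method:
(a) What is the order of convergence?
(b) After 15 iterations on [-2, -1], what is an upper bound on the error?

(a) Bisection has linear (order 1) convergence; the error is halved each step.

(b) Error bound = (b-a)/2^n = (-1 - (-2))/2^{15}
    = 1/2^{15}

(a) 1 (linear); (b) error ≤ 3.05e-05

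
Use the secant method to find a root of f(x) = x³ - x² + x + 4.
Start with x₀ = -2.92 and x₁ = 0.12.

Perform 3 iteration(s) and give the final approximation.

f(x) = x³ - x² + x + 4
x₀ = -2.92, x₁ = 0.12

Secant formula: x_{n+1} = x_n - f(x_n)(x_n - x_{n-1})/(f(x_n) - f(x_{n-1}))

Iteration 1:
  f(-2.920000) = -32.343488
  f(0.120000) = 4.107328
  x_2 = 0.120000 - 4.107328×(0.120000 - (-2.920000))/(4.107328 - (-32.343488))
       = -0.222551
Iteration 2:
  f(0.120000) = 4.107328
  f(-0.222551) = 3.716897
  x_3 = -0.222551 - 3.716897×(-0.222551 - 0.120000)/(3.716897 - 4.107328)
       = -3.483633
Iteration 3:
  f(-0.222551) = 3.716897
  f(-3.483633) = -53.895639
  x_4 = -3.483633 - (-53.895639)×(-3.483633 - (-0.222551))/(-53.895639 - 3.716897)
       = -0.432941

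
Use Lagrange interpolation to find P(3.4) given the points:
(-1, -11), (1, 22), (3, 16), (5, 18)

Lagrange interpolation formula:
P(x) = Σ yᵢ × Lᵢ(x)
where Lᵢ(x) = Π_{j≠i} (x - xⱼ)/(xᵢ - xⱼ)

L_0(3.4) = (3.4 - 1)/(-1 - 1) × (3.4 - 3)/(-1 - 3) × (3.4 - 5)/(-1 - 5) = 0.032000
L_1(3.4) = (3.4 - (-1))/(1 - (-1)) × (3.4 - 3)/(1 - 3) × (3.4 - 5)/(1 - 5) = -0.176000
L_2(3.4) = (3.4 - (-1))/(3 - (-1)) × (3.4 - 1)/(3 - 1) × (3.4 - 5)/(3 - 5) = 1.056000
L_3(3.4) = (3.4 - (-1))/(5 - (-1)) × (3.4 - 1)/(5 - 1) × (3.4 - 3)/(5 - 3) = 0.088000

P(3.4) = (-11)×L_0(3.4) + 22×L_1(3.4) + 16×L_2(3.4) + 18×L_3(3.4)
P(3.4) = 14.256000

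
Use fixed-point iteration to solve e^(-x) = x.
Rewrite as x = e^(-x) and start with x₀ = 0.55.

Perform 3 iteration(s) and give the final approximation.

Equation: e^(-x) = x
Fixed-point form: x = e^(-x)
x₀ = 0.55

x_1 = g(0.550000) = 0.576950
x_2 = g(0.576950) = 0.561609
x_3 = g(0.561609) = 0.570291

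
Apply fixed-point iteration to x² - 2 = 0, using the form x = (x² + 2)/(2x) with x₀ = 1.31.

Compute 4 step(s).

Equation: x² - 2 = 0
Fixed-point form: x = (x² + 2)/(2x)
x₀ = 1.31

x_1 = g(1.310000) = 1.418359
x_2 = g(1.418359) = 1.414220
x_3 = g(1.414220) = 1.414214
x_4 = g(1.414214) = 1.414214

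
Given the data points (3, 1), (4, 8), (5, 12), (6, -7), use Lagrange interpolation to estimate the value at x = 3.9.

Lagrange interpolation formula:
P(x) = Σ yᵢ × Lᵢ(x)
where Lᵢ(x) = Π_{j≠i} (x - xⱼ)/(xᵢ - xⱼ)

L_0(3.9) = (3.9 - 4)/(3 - 4) × (3.9 - 5)/(3 - 5) × (3.9 - 6)/(3 - 6) = 0.038500
L_1(3.9) = (3.9 - 3)/(4 - 3) × (3.9 - 5)/(4 - 5) × (3.9 - 6)/(4 - 6) = 1.039500
L_2(3.9) = (3.9 - 3)/(5 - 3) × (3.9 - 4)/(5 - 4) × (3.9 - 6)/(5 - 6) = -0.094500
L_3(3.9) = (3.9 - 3)/(6 - 3) × (3.9 - 4)/(6 - 4) × (3.9 - 5)/(6 - 5) = 0.016500

P(3.9) = 1×L_0(3.9) + 8×L_1(3.9) + 12×L_2(3.9) + (-7)×L_3(3.9)
P(3.9) = 7.105000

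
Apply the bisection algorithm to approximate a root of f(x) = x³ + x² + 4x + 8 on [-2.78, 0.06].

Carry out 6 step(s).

f(x) = x³ + x² + 4x + 8
Initial interval: [-2.78, 0.06]

Iteration 1:
  c_1 = (-2.780000 + 0.060000)/2 = -1.360000
  f(c_1) = f(-1.360000) = 1.894144
  f(a) × f(c) < 0, new interval: [-2.780000, -1.360000]
Iteration 2:
  c_2 = (-2.780000 + (-1.360000))/2 = -2.070000
  f(c_2) = f(-2.070000) = -4.864843
  f(a) × f(c) ≥ 0, new interval: [-2.070000, -1.360000]
Iteration 3:
  c_3 = (-2.070000 + (-1.360000))/2 = -1.715000
  f(c_3) = f(-1.715000) = -0.962976
  f(a) × f(c) ≥ 0, new interval: [-1.715000, -1.360000]
Iteration 4:
  c_4 = (-1.715000 + (-1.360000))/2 = -1.537500
  f(c_4) = f(-1.537500) = 0.579400
  f(a) × f(c) < 0, new interval: [-1.715000, -1.537500]
Iteration 5:
  c_5 = (-1.715000 + (-1.537500))/2 = -1.626250
  f(c_5) = f(-1.626250) = -0.161237
  f(a) × f(c) ≥ 0, new interval: [-1.626250, -1.537500]
Iteration 6:
  c_6 = (-1.626250 + (-1.537500))/2 = -1.581875
  f(c_6) = f(-1.581875) = 0.216458
  f(a) × f(c) < 0, new interval: [-1.626250, -1.581875]

After 6 iteration(s), the approximation is c_6 = -1.581875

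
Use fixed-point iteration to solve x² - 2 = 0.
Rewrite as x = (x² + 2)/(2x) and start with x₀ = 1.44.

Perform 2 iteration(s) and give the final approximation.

Equation: x² - 2 = 0
Fixed-point form: x = (x² + 2)/(2x)
x₀ = 1.44

x_1 = g(1.440000) = 1.414444
x_2 = g(1.414444) = 1.414214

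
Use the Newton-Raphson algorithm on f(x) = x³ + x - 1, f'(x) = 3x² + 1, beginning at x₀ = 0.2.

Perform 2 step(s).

f(x) = x³ + x - 1
f'(x) = 3x² + 1
x₀ = 0.2

Newton-Raphson formula: x_{n+1} = x_n - f(x_n)/f'(x_n)

Iteration 1:
  f(0.200000) = -0.792000
  f'(0.200000) = 1.120000
  x_1 = 0.200000 - (-0.792000)/1.120000 = 0.907143
Iteration 2:
  f(0.907143) = 0.653638
  f'(0.907143) = 3.468724
  x_2 = 0.907143 - 0.653638/3.468724 = 0.718705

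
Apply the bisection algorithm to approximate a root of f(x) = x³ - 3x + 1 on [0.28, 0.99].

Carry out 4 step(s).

f(x) = x³ - 3x + 1
Initial interval: [0.28, 0.99]

Iteration 1:
  c_1 = (0.280000 + 0.990000)/2 = 0.635000
  f(c_1) = f(0.635000) = -0.648952
  f(a) × f(c) < 0, new interval: [0.280000, 0.635000]
Iteration 2:
  c_2 = (0.280000 + 0.635000)/2 = 0.457500
  f(c_2) = f(0.457500) = -0.276742
  f(a) × f(c) < 0, new interval: [0.280000, 0.457500]
Iteration 3:
  c_3 = (0.280000 + 0.457500)/2 = 0.368750
  f(c_3) = f(0.368750) = -0.056109
  f(a) × f(c) < 0, new interval: [0.280000, 0.368750]
Iteration 4:
  c_4 = (0.280000 + 0.368750)/2 = 0.324375
  f(c_4) = f(0.324375) = 0.061005
  f(a) × f(c) ≥ 0, new interval: [0.324375, 0.368750]

After 4 iteration(s), the approximation is c_4 = 0.324375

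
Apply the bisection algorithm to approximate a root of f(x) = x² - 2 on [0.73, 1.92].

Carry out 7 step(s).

f(x) = x² - 2
Initial interval: [0.73, 1.92]

Iteration 1:
  c_1 = (0.730000 + 1.920000)/2 = 1.325000
  f(c_1) = f(1.325000) = -0.244375
  f(a) × f(c) ≥ 0, new interval: [1.325000, 1.920000]
Iteration 2:
  c_2 = (1.325000 + 1.920000)/2 = 1.622500
  f(c_2) = f(1.622500) = 0.632506
  f(a) × f(c) < 0, new interval: [1.325000, 1.622500]
Iteration 3:
  c_3 = (1.325000 + 1.622500)/2 = 1.473750
  f(c_3) = f(1.473750) = 0.171939
  f(a) × f(c) < 0, new interval: [1.325000, 1.473750]
Iteration 4:
  c_4 = (1.325000 + 1.473750)/2 = 1.399375
  f(c_4) = f(1.399375) = -0.041750
  f(a) × f(c) ≥ 0, new interval: [1.399375, 1.473750]
Iteration 5:
  c_5 = (1.399375 + 1.473750)/2 = 1.436562
  f(c_5) = f(1.436562) = 0.063712
  f(a) × f(c) < 0, new interval: [1.399375, 1.436562]
Iteration 6:
  c_6 = (1.399375 + 1.436562)/2 = 1.417969
  f(c_6) = f(1.417969) = 0.010635
  f(a) × f(c) < 0, new interval: [1.399375, 1.417969]
Iteration 7:
  c_7 = (1.399375 + 1.417969)/2 = 1.408672
  f(c_7) = f(1.408672) = -0.015644
  f(a) × f(c) ≥ 0, new interval: [1.408672, 1.417969]

After 7 iteration(s), the approximation is c_7 = 1.408672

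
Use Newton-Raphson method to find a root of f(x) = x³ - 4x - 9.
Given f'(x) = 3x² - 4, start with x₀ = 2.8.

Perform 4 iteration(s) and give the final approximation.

f(x) = x³ - 4x - 9
f'(x) = 3x² - 4
x₀ = 2.8

Newton-Raphson formula: x_{n+1} = x_n - f(x_n)/f'(x_n)

Iteration 1:
  f(2.800000) = 1.752000
  f'(2.800000) = 19.520000
  x_1 = 2.800000 - 1.752000/19.520000 = 2.710246
Iteration 2:
  f(2.710246) = 0.066946
  f'(2.710246) = 18.036299
  x_2 = 2.710246 - 0.066946/18.036299 = 2.706534
Iteration 3:
  f(2.706534) = 0.000112
  f'(2.706534) = 17.975982
  x_3 = 2.706534 - 0.000112/17.975982 = 2.706528
Iteration 4:
  f(2.706528) = 0.000000
  f'(2.706528) = 17.975881
  x_4 = 2.706528 - 0.000000/17.975881 = 2.706528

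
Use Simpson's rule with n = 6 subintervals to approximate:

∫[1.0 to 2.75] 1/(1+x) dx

f(x) = 1/(1+x)
a = 1.0, b = 2.75, n = 6
h = (b - a)/n = 0.291667

Simpson's rule: (h/3)[f(x₀) + 4f(x₁) + 2f(x₂) + ... + f(xₙ)]

x_0 = 1.0000, f(x_0) = 0.500000, coefficient = 1
x_1 = 1.2917, f(x_1) = 0.436364, coefficient = 4
x_2 = 1.5833, f(x_2) = 0.387097, coefficient = 2
x_3 = 1.8750, f(x_3) = 0.347826, coefficient = 4
x_4 = 2.1667, f(x_4) = 0.315789, coefficient = 2
x_5 = 2.4583, f(x_5) = 0.289157, coefficient = 4
x_6 = 2.7500, f(x_6) = 0.266667, coefficient = 1

I ≈ (0.291667/3) × 6.465825 = 0.628622
Exact value: 0.628609
Error: 0.000013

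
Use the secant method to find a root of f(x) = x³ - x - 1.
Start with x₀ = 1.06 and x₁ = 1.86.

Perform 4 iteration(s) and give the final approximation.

f(x) = x³ - x - 1
x₀ = 1.06, x₁ = 1.86

Secant formula: x_{n+1} = x_n - f(x_n)(x_n - x_{n-1})/(f(x_n) - f(x_{n-1}))

Iteration 1:
  f(1.060000) = -0.868984
  f(1.860000) = 3.574856
  x_2 = 1.860000 - 3.574856×(1.860000 - 1.060000)/(3.574856 - (-0.868984))
       = 1.216438
Iteration 2:
  f(1.860000) = 3.574856
  f(1.216438) = -0.416447
  x_3 = 1.216438 - (-0.416447)×(1.216438 - 1.860000)/(-0.416447 - 3.574856)
       = 1.283587
Iteration 3:
  f(1.216438) = -0.416447
  f(1.283587) = -0.168756
  x_4 = 1.283587 - (-0.168756)×(1.283587 - 1.216438)/(-0.168756 - (-0.416447))
       = 1.329336
Iteration 4:
  f(1.283587) = -0.168756
  f(1.329336) = 0.019778
  x_5 = 1.329336 - 0.019778×(1.329336 - 1.283587)/(0.019778 - (-0.168756))
       = 1.324536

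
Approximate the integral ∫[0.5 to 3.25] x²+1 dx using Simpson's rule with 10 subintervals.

f(x) = x²+1
a = 0.5, b = 3.25, n = 10
h = (b - a)/n = 0.275000

Simpson's rule: (h/3)[f(x₀) + 4f(x₁) + 2f(x₂) + ... + f(xₙ)]

x_0 = 0.5000, f(x_0) = 1.250000, coefficient = 1
x_1 = 0.7750, f(x_1) = 1.600625, coefficient = 4
x_2 = 1.0500, f(x_2) = 2.102500, coefficient = 2
x_3 = 1.3250, f(x_3) = 2.755625, coefficient = 4
x_4 = 1.6000, f(x_4) = 3.560000, coefficient = 2
x_5 = 1.8750, f(x_5) = 4.515625, coefficient = 4
x_6 = 2.1500, f(x_6) = 5.622500, coefficient = 2
x_7 = 2.4250, f(x_7) = 6.880625, coefficient = 4
x_8 = 2.7000, f(x_8) = 8.290000, coefficient = 2
x_9 = 2.9750, f(x_9) = 9.850625, coefficient = 4
x_10 = 3.2500, f(x_10) = 11.562500, coefficient = 1

I ≈ (0.275000/3) × 154.375000 = 14.151042
Exact value: 14.151042
Error: 0.000000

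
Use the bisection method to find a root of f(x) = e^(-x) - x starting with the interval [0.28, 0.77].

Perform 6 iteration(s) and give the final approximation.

f(x) = e^(-x) - x
Initial interval: [0.28, 0.77]

Iteration 1:
  c_1 = (0.280000 + 0.770000)/2 = 0.525000
  f(c_1) = f(0.525000) = 0.066555
  f(a) × f(c) ≥ 0, new interval: [0.525000, 0.770000]
Iteration 2:
  c_2 = (0.525000 + 0.770000)/2 = 0.647500
  f(c_2) = f(0.647500) = -0.124147
  f(a) × f(c) < 0, new interval: [0.525000, 0.647500]
Iteration 3:
  c_3 = (0.525000 + 0.647500)/2 = 0.586250
  f(c_3) = f(0.586250) = -0.029840
  f(a) × f(c) < 0, new interval: [0.525000, 0.586250]
Iteration 4:
  c_4 = (0.525000 + 0.586250)/2 = 0.555625
  f(c_4) = f(0.555625) = 0.018089
  f(a) × f(c) ≥ 0, new interval: [0.555625, 0.586250]
Iteration 5:
  c_5 = (0.555625 + 0.586250)/2 = 0.570937
  f(c_5) = f(0.570937) = -0.005942
  f(a) × f(c) < 0, new interval: [0.555625, 0.570937]
Iteration 6:
  c_6 = (0.555625 + 0.570937)/2 = 0.563281
  f(c_6) = f(0.563281) = 0.006057
  f(a) × f(c) ≥ 0, new interval: [0.563281, 0.570937]

After 6 iteration(s), the approximation is c_6 = 0.563281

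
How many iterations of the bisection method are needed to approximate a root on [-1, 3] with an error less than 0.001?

We need (b-a)/2^n ≤ 0.001
(3 - (-1))/2^n ≤ 0.001
4/2^n ≤ 0.001
2^n ≥ 4000
n ≥ log₂(4000) = 11.97
n ≥ 12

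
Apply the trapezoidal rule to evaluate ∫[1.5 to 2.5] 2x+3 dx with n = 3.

f(x) = 2x+3
a = 1.5, b = 2.5, n = 3
h = (b - a)/n = 0.333333

Trapezoidal rule: (h/2)[f(x₀) + 2f(x₁) + 2f(x₂) + ... + f(xₙ)]

x_0 = 1.5000, f(x_0) = 6.000000, coefficient = 1
x_1 = 1.8333, f(x_1) = 6.666667, coefficient = 2
x_2 = 2.1667, f(x_2) = 7.333333, coefficient = 2
x_3 = 2.5000, f(x_3) = 8.000000, coefficient = 1

I ≈ (0.333333/2) × 42.000000 = 7.000000
Exact value: 7.000000
Error: 0.000000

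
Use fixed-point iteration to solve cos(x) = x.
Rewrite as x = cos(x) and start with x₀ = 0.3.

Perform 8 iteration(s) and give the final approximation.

Equation: cos(x) = x
Fixed-point form: x = cos(x)
x₀ = 0.3

x_1 = g(0.300000) = 0.955336
x_2 = g(0.955336) = 0.577334
x_3 = g(0.577334) = 0.837921
x_4 = g(0.837921) = 0.669010
x_5 = g(0.669010) = 0.784436
x_6 = g(0.784436) = 0.707787
x_7 = g(0.707787) = 0.759803
x_8 = g(0.759803) = 0.724972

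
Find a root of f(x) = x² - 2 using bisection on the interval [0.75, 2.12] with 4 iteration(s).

f(x) = x² - 2
Initial interval: [0.75, 2.12]

Iteration 1:
  c_1 = (0.750000 + 2.120000)/2 = 1.435000
  f(c_1) = f(1.435000) = 0.059225
  f(a) × f(c) < 0, new interval: [0.750000, 1.435000]
Iteration 2:
  c_2 = (0.750000 + 1.435000)/2 = 1.092500
  f(c_2) = f(1.092500) = -0.806444
  f(a) × f(c) ≥ 0, new interval: [1.092500, 1.435000]
Iteration 3:
  c_3 = (1.092500 + 1.435000)/2 = 1.263750
  f(c_3) = f(1.263750) = -0.402936
  f(a) × f(c) ≥ 0, new interval: [1.263750, 1.435000]
Iteration 4:
  c_4 = (1.263750 + 1.435000)/2 = 1.349375
  f(c_4) = f(1.349375) = -0.179187
  f(a) × f(c) ≥ 0, new interval: [1.349375, 1.435000]

After 4 iteration(s), the approximation is c_4 = 1.349375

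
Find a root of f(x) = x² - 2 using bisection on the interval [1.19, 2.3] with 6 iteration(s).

f(x) = x² - 2
Initial interval: [1.19, 2.3]

Iteration 1:
  c_1 = (1.190000 + 2.300000)/2 = 1.745000
  f(c_1) = f(1.745000) = 1.045025
  f(a) × f(c) < 0, new interval: [1.190000, 1.745000]
Iteration 2:
  c_2 = (1.190000 + 1.745000)/2 = 1.467500
  f(c_2) = f(1.467500) = 0.153556
  f(a) × f(c) < 0, new interval: [1.190000, 1.467500]
Iteration 3:
  c_3 = (1.190000 + 1.467500)/2 = 1.328750
  f(c_3) = f(1.328750) = -0.234423
  f(a) × f(c) ≥ 0, new interval: [1.328750, 1.467500]
Iteration 4:
  c_4 = (1.328750 + 1.467500)/2 = 1.398125
  f(c_4) = f(1.398125) = -0.045246
  f(a) × f(c) ≥ 0, new interval: [1.398125, 1.467500]
Iteration 5:
  c_5 = (1.398125 + 1.467500)/2 = 1.432812
  f(c_5) = f(1.432812) = 0.052952
  f(a) × f(c) < 0, new interval: [1.398125, 1.432812]
Iteration 6:
  c_6 = (1.398125 + 1.432812)/2 = 1.415469
  f(c_6) = f(1.415469) = 0.003552
  f(a) × f(c) < 0, new interval: [1.398125, 1.415469]

After 6 iteration(s), the approximation is c_6 = 1.415469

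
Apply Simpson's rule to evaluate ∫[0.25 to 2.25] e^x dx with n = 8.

f(x) = e^x
a = 0.25, b = 2.25, n = 8
h = (b - a)/n = 0.250000

Simpson's rule: (h/3)[f(x₀) + 4f(x₁) + 2f(x₂) + ... + f(xₙ)]

x_0 = 0.2500, f(x_0) = 1.284025, coefficient = 1
x_1 = 0.5000, f(x_1) = 1.648721, coefficient = 4
x_2 = 0.7500, f(x_2) = 2.117000, coefficient = 2
x_3 = 1.0000, f(x_3) = 2.718282, coefficient = 4
x_4 = 1.2500, f(x_4) = 3.490343, coefficient = 2
x_5 = 1.5000, f(x_5) = 4.481689, coefficient = 4
x_6 = 1.7500, f(x_6) = 5.754603, coefficient = 2
x_7 = 2.0000, f(x_7) = 7.389056, coefficient = 4
x_8 = 2.2500, f(x_8) = 9.487736, coefficient = 1

I ≈ (0.250000/3) × 98.446646 = 8.203887
Exact value: 8.203710
Error: 0.000177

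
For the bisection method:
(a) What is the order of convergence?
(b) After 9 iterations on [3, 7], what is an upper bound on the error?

(a) Bisection has linear (order 1) convergence; the error is halved each step.

(b) Error bound = (b-a)/2^n = (7 - 3)/2^{9}
    = 4/2^{9}

(a) 1 (linear); (b) error ≤ 7.81e-03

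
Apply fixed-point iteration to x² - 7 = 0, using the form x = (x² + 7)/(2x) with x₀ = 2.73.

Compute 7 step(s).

Equation: x² - 7 = 0
Fixed-point form: x = (x² + 7)/(2x)
x₀ = 2.73

x_1 = g(2.730000) = 2.647051
x_2 = g(2.647051) = 2.645752
x_3 = g(2.645752) = 2.645751
x_4 = g(2.645751) = 2.645751
x_5 = g(2.645751) = 2.645751
x_6 = g(2.645751) = 2.645751
x_7 = g(2.645751) = 2.645751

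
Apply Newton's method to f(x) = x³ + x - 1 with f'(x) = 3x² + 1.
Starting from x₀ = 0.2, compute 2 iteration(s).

f(x) = x³ + x - 1
f'(x) = 3x² + 1
x₀ = 0.2

Newton-Raphson formula: x_{n+1} = x_n - f(x_n)/f'(x_n)

Iteration 1:
  f(0.200000) = -0.792000
  f'(0.200000) = 1.120000
  x_1 = 0.200000 - (-0.792000)/1.120000 = 0.907143
Iteration 2:
  f(0.907143) = 0.653638
  f'(0.907143) = 3.468724
  x_2 = 0.907143 - 0.653638/3.468724 = 0.718705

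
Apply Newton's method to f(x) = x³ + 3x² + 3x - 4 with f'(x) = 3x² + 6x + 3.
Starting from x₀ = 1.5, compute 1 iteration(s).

f(x) = x³ + 3x² + 3x - 4
f'(x) = 3x² + 6x + 3
x₀ = 1.5

Newton-Raphson formula: x_{n+1} = x_n - f(x_n)/f'(x_n)

Iteration 1:
  f(1.500000) = 10.625000
  f'(1.500000) = 18.750000
  x_1 = 1.500000 - 10.625000/18.750000 = 0.933333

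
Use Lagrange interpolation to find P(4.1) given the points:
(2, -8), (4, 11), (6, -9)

Lagrange interpolation formula:
P(x) = Σ yᵢ × Lᵢ(x)
where Lᵢ(x) = Π_{j≠i} (x - xⱼ)/(xᵢ - xⱼ)

L_0(4.1) = (4.1 - 4)/(2 - 4) × (4.1 - 6)/(2 - 6) = -0.023750
L_1(4.1) = (4.1 - 2)/(4 - 2) × (4.1 - 6)/(4 - 6) = 0.997500
L_2(4.1) = (4.1 - 2)/(6 - 2) × (4.1 - 4)/(6 - 4) = 0.026250

P(4.1) = (-8)×L_0(4.1) + 11×L_1(4.1) + (-9)×L_2(4.1)
P(4.1) = 10.926250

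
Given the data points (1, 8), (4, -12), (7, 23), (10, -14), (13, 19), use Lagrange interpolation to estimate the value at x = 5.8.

Lagrange interpolation formula:
P(x) = Σ yᵢ × Lᵢ(x)
where Lᵢ(x) = Π_{j≠i} (x - xⱼ)/(xᵢ - xⱼ)

L_0(5.8) = (5.8 - 4)/(1 - 4) × (5.8 - 7)/(1 - 7) × (5.8 - 10)/(1 - 10) × (5.8 - 13)/(1 - 13) = -0.033600
L_1(5.8) = (5.8 - 1)/(4 - 1) × (5.8 - 7)/(4 - 7) × (5.8 - 10)/(4 - 10) × (5.8 - 13)/(4 - 13) = 0.358400
L_2(5.8) = (5.8 - 1)/(7 - 1) × (5.8 - 4)/(7 - 4) × (5.8 - 10)/(7 - 10) × (5.8 - 13)/(7 - 13) = 0.806400
L_3(5.8) = (5.8 - 1)/(10 - 1) × (5.8 - 4)/(10 - 4) × (5.8 - 7)/(10 - 7) × (5.8 - 13)/(10 - 13) = -0.153600
L_4(5.8) = (5.8 - 1)/(13 - 1) × (5.8 - 4)/(13 - 4) × (5.8 - 7)/(13 - 7) × (5.8 - 10)/(13 - 10) = 0.022400

P(5.8) = 8×L_0(5.8) + (-12)×L_1(5.8) + 23×L_2(5.8) + (-14)×L_3(5.8) + 19×L_4(5.8)
P(5.8) = 16.553600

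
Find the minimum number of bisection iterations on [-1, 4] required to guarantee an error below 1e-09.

We need (b-a)/2^n ≤ 1e-09
(4 - (-1))/2^n ≤ 1e-09
5/2^n ≤ 1e-09
2^n ≥ 5000000000
n ≥ log₂(5000000000) = 32.22
n ≥ 33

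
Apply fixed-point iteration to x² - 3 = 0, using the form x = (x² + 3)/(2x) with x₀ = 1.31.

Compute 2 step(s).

Equation: x² - 3 = 0
Fixed-point form: x = (x² + 3)/(2x)
x₀ = 1.31

x_1 = g(1.310000) = 1.800038
x_2 = g(1.800038) = 1.733335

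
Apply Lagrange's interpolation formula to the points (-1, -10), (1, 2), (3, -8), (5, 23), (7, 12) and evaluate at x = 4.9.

Lagrange interpolation formula:
P(x) = Σ yᵢ × Lᵢ(x)
where Lᵢ(x) = Π_{j≠i} (x - xⱼ)/(xᵢ - xⱼ)

L_0(4.9) = (4.9 - 1)/(-1 - 1) × (4.9 - 3)/(-1 - 3) × (4.9 - 5)/(-1 - 5) × (4.9 - 7)/(-1 - 7) = 0.004052
L_1(4.9) = (4.9 - (-1))/(1 - (-1)) × (4.9 - 3)/(1 - 3) × (4.9 - 5)/(1 - 5) × (4.9 - 7)/(1 - 7) = -0.024522
L_2(4.9) = (4.9 - (-1))/(3 - (-1)) × (4.9 - 1)/(3 - 1) × (4.9 - 5)/(3 - 5) × (4.9 - 7)/(3 - 7) = 0.075502
L_3(4.9) = (4.9 - (-1))/(5 - (-1)) × (4.9 - 1)/(5 - 1) × (4.9 - 3)/(5 - 3) × (4.9 - 7)/(5 - 7) = 0.956353
L_4(4.9) = (4.9 - (-1))/(7 - (-1)) × (4.9 - 1)/(7 - 1) × (4.9 - 3)/(7 - 3) × (4.9 - 5)/(7 - 5) = -0.011385

P(4.9) = (-10)×L_0(4.9) + 2×L_1(4.9) + (-8)×L_2(4.9) + 23×L_3(4.9) + 12×L_4(4.9)
P(4.9) = 21.165920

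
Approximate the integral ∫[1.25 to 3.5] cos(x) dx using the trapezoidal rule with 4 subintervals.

f(x) = cos(x)
a = 1.25, b = 3.5, n = 4
h = (b - a)/n = 0.562500

Trapezoidal rule: (h/2)[f(x₀) + 2f(x₁) + 2f(x₂) + ... + f(xₙ)]

x_0 = 1.2500, f(x_0) = 0.315322, coefficient = 1
x_1 = 1.8125, f(x_1) = -0.239357, coefficient = 2
x_2 = 2.3750, f(x_2) = -0.720278, coefficient = 2
x_3 = 2.9375, f(x_3) = -0.979245, coefficient = 2
x_4 = 3.5000, f(x_4) = -0.936457, coefficient = 1

I ≈ (0.562500/2) × -4.498896 = -1.265315
Exact value: -1.299768
Error: 0.034453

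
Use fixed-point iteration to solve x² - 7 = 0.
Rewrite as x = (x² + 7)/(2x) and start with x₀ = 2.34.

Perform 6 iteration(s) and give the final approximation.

Equation: x² - 7 = 0
Fixed-point form: x = (x² + 7)/(2x)
x₀ = 2.34

x_1 = g(2.340000) = 2.665726
x_2 = g(2.665726) = 2.645826
x_3 = g(2.645826) = 2.645751
x_4 = g(2.645751) = 2.645751
x_5 = g(2.645751) = 2.645751
x_6 = g(2.645751) = 2.645751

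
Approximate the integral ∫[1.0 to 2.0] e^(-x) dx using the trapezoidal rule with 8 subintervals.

f(x) = e^(-x)
a = 1.0, b = 2.0, n = 8
h = (b - a)/n = 0.125000

Trapezoidal rule: (h/2)[f(x₀) + 2f(x₁) + 2f(x₂) + ... + f(xₙ)]

x_0 = 1.0000, f(x_0) = 0.367879, coefficient = 1
x_1 = 1.1250, f(x_1) = 0.324652, coefficient = 2
x_2 = 1.2500, f(x_2) = 0.286505, coefficient = 2
x_3 = 1.3750, f(x_3) = 0.252840, coefficient = 2
x_4 = 1.5000, f(x_4) = 0.223130, coefficient = 2
x_5 = 1.6250, f(x_5) = 0.196912, coefficient = 2
x_6 = 1.7500, f(x_6) = 0.173774, coefficient = 2
x_7 = 1.8750, f(x_7) = 0.153355, coefficient = 2
x_8 = 2.0000, f(x_8) = 0.135335, coefficient = 1

I ≈ (0.125000/2) × 3.725550 = 0.232847
Exact value: 0.232544
Error: 0.000303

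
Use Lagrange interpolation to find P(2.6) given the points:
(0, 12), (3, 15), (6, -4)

Lagrange interpolation formula:
P(x) = Σ yᵢ × Lᵢ(x)
where Lᵢ(x) = Π_{j≠i} (x - xⱼ)/(xᵢ - xⱼ)

L_0(2.6) = (2.6 - 3)/(0 - 3) × (2.6 - 6)/(0 - 6) = 0.075556
L_1(2.6) = (2.6 - 0)/(3 - 0) × (2.6 - 6)/(3 - 6) = 0.982222
L_2(2.6) = (2.6 - 0)/(6 - 0) × (2.6 - 3)/(6 - 3) = -0.057778

P(2.6) = 12×L_0(2.6) + 15×L_1(2.6) + (-4)×L_2(2.6)
P(2.6) = 15.871111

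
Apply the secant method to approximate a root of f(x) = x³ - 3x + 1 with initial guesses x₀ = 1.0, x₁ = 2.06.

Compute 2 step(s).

f(x) = x³ - 3x + 1
x₀ = 1.0, x₁ = 2.06

Secant formula: x_{n+1} = x_n - f(x_n)(x_n - x_{n-1})/(f(x_n) - f(x_{n-1}))

Iteration 1:
  f(1.000000) = -1.000000
  f(2.060000) = 3.561816
  x_2 = 2.060000 - 3.561816×(2.060000 - 1.000000)/(3.561816 - (-1.000000))
       = 1.232364
Iteration 2:
  f(2.060000) = 3.561816
  f(1.232364) = -0.825475
  x_3 = 1.232364 - (-0.825475)×(1.232364 - 2.060000)/(-0.825475 - 3.561816)
       = 1.388085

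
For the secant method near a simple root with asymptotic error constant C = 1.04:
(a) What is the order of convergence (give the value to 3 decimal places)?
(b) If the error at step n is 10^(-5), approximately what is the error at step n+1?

(a) Secant method has superlinear convergence with order φ = (1+√5)/2 ≈ 1.618.
    This means |e_{n+1}| ≈ C|e_n|^1.618.

(b) With |e_n| = 10^(-5) and C = 1.04:
    |e_{n+1}| ≈ 1.04 × (10^(-5))^1.618 = 1.04 × 10^(-8.09)

(a) ≈ 1.618 (golden ratio); (b) |e_{n+1}| ≈ 8.450e-09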